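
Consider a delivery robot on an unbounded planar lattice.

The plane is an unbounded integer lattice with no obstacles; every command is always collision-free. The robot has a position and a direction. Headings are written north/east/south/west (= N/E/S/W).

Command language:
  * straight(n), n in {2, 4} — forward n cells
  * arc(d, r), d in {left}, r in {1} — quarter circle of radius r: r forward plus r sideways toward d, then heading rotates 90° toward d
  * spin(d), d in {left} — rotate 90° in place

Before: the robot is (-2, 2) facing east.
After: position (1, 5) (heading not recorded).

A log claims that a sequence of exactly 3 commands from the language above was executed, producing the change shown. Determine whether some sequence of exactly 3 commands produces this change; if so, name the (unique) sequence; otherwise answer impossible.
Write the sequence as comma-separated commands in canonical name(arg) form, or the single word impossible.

initial: (-2, 2) facing east
step 1 (straight(2)): (0, 2) facing east
step 2 (arc(left, 1)): (1, 3) facing north
step 3 (straight(2)): (1, 5) facing north
all 64 alternatives checked — unique.

straight(2), arc(left, 1), straight(2)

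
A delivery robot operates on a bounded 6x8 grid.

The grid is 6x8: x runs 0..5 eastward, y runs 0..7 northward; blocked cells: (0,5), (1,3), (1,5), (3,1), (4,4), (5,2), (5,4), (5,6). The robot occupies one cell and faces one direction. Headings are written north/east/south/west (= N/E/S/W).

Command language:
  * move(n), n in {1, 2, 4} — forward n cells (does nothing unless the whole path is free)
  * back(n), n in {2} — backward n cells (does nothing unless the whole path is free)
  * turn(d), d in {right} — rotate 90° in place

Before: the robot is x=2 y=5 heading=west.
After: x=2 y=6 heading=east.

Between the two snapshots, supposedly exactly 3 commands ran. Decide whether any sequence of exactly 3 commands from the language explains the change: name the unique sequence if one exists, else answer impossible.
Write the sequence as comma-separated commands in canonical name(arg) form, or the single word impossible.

turn(right), move(1), turn(right)

key: cell and facing (now E) both changed — the 3 commands mix motion and turning
begin: x=2 y=5 heading=west
1. turn(right) → x=2 y=5 heading=north
2. move(1) → x=2 y=6 heading=north
3. turn(right) → x=2 y=6 heading=east
no rival 3-sequence matches.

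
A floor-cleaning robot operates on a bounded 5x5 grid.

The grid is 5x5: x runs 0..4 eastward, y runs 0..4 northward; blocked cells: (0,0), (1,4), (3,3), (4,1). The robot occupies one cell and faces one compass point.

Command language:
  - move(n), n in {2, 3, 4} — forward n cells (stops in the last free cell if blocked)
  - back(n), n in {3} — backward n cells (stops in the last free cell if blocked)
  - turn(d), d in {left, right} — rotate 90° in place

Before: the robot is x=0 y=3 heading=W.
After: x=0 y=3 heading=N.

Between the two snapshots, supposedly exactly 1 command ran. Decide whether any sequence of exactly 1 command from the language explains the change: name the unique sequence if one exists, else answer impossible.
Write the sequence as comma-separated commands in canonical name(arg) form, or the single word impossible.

turn(right)

key: (0,3) unchanged — the single command moves nothing
start: x=0 y=3 heading=W
step 1 (turn(right)): x=0 y=3 heading=N
no other 1-command option fits: unique.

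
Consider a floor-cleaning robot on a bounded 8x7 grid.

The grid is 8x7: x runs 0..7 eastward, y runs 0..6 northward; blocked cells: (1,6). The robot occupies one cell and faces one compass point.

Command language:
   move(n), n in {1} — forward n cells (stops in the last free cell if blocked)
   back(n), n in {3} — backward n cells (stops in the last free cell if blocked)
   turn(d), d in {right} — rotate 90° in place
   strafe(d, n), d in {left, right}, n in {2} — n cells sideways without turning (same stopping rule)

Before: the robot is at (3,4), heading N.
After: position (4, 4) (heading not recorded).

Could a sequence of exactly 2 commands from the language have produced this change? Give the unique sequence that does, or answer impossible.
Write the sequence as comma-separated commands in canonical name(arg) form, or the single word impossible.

turn(right), move(1)

key: order matters: swapping turn(right) and move(1) lands elsewhere
t0: at (3,4), heading N
[1] after turn(right): at (3,4), heading E
[2] after move(1): at (4,4), heading E
no rival 2-sequence matches.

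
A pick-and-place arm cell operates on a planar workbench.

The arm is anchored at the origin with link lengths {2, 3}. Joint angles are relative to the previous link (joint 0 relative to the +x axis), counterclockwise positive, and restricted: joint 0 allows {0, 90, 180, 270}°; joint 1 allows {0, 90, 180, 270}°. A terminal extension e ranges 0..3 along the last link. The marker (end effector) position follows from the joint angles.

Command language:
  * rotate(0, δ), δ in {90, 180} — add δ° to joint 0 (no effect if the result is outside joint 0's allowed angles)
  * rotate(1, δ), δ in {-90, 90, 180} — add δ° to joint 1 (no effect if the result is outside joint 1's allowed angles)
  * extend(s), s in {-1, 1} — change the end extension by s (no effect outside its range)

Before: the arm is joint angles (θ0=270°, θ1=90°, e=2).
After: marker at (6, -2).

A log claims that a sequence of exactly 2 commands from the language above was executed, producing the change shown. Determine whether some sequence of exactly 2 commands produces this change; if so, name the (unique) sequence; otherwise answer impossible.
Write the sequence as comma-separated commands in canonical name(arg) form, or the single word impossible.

start: joint angles (θ0=270°, θ1=90°, e=2)
t=1 extend(1) ⇒ joint angles (θ0=270°, θ1=90°, e=3)
t=2 extend(1) ⇒ joint angles (θ0=270°, θ1=90°, e=3)
uniquely the one of 49 2-step routes that fits.

extend(1), extend(1)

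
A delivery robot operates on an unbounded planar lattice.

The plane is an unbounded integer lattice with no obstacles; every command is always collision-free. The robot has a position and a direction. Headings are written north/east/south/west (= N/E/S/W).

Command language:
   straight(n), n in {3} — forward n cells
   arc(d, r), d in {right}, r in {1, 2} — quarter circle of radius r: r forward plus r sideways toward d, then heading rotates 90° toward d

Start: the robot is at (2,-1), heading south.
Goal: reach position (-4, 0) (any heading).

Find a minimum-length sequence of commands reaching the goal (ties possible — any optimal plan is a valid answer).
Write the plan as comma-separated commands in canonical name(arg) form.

arc(right, 1), straight(3), arc(right, 2)

start: at (2,-1), heading south
[1] after arc(right, 1): at (1,-2), heading west
[2] after straight(3): at (-2,-2), heading west
[3] after arc(right, 2): at (-4,0), heading north
shorter routes all fall short; 3 is best.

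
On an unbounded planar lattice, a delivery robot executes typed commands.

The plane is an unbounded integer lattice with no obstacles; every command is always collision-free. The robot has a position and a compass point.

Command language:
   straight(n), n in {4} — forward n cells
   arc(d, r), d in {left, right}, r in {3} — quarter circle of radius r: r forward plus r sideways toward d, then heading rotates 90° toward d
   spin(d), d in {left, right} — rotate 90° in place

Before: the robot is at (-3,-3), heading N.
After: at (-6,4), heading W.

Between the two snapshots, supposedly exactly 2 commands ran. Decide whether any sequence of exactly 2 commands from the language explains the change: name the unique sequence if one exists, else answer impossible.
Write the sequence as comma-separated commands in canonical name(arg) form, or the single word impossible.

straight(4), arc(left, 3)

key: running arc(left, 3) before straight(4) would end elsewhere — order is forced
start: at (-3,-3), heading N
step 1 (straight(4)): at (-3,1), heading N
step 2 (arc(left, 3)): at (-6,4), heading W
uniquely the one of 25 2-step routes that fits.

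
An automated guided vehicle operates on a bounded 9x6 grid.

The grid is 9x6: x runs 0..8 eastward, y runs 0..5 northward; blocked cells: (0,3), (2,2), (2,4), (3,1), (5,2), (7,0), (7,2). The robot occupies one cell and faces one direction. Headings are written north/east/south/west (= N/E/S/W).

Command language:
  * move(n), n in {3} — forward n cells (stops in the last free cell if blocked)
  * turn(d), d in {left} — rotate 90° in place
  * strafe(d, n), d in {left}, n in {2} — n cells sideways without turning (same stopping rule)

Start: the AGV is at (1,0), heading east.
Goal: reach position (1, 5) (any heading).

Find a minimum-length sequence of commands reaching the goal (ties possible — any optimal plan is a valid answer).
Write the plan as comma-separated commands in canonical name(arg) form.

turn(left), move(3), move(3)

initial: at (1,0), heading east
1. turn(left) → at (1,0), heading north
2. move(3) → at (1,3), heading north
3. move(3) → at (1,5), heading north
minimal: 3 command(s), checked below 3.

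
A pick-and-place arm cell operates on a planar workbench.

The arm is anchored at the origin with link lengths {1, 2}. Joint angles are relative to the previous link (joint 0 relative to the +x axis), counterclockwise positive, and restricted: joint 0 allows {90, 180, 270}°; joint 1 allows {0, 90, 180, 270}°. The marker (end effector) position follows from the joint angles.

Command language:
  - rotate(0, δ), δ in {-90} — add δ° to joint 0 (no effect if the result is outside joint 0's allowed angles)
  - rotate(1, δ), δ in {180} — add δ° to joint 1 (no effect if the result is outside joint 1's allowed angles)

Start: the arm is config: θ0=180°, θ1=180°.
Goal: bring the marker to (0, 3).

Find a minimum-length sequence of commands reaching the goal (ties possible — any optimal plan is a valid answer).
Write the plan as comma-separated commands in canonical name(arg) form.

from: config: θ0=180°, θ1=180°
step 1 (rotate(1, 180)): config: θ0=180°, θ1=0°
step 2 (rotate(0, -90)): config: θ0=90°, θ1=0°
minimal: 2 command(s), checked below 2.

rotate(1, 180), rotate(0, -90)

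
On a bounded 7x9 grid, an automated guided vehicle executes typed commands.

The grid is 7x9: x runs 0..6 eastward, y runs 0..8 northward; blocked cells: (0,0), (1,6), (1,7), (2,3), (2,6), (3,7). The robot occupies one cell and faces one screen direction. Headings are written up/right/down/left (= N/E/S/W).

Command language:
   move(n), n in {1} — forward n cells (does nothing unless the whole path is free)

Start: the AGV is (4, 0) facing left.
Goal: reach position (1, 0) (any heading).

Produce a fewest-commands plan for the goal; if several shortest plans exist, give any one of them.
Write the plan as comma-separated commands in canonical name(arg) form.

start: (4, 0) facing left
[1] after move(1): (3, 0) facing left
[2] after move(1): (2, 0) facing left
[3] after move(1): (1, 0) facing left
no 2-step plan works, so 3 is optimal.

move(1), move(1), move(1)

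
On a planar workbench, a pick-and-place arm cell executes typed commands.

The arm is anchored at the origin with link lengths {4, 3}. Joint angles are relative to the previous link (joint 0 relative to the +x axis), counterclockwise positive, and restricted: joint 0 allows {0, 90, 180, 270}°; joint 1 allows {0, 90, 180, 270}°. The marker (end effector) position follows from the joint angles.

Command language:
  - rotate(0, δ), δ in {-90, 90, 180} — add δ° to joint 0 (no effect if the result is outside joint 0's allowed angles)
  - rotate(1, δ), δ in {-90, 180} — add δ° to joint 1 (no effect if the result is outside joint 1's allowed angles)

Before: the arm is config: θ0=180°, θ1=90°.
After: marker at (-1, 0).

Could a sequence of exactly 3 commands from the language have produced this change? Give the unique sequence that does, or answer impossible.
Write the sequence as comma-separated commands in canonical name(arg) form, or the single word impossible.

initial: config: θ0=180°, θ1=90°
step 1 (rotate(1, -90)): config: θ0=180°, θ1=0°
step 2 (rotate(1, -90)): config: θ0=180°, θ1=270°
step 3 (rotate(1, -90)): config: θ0=180°, θ1=180°
no rival 3-sequence matches.

rotate(1, -90), rotate(1, -90), rotate(1, -90)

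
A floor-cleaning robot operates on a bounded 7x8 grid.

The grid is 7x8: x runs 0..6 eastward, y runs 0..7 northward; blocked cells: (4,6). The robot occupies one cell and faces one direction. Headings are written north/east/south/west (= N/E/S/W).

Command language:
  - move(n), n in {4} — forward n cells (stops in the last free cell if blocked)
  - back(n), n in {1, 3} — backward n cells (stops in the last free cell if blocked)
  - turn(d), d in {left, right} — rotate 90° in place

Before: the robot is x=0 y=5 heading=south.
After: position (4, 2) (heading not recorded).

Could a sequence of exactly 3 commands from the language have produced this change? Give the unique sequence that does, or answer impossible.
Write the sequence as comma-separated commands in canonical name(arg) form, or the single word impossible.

all 125 sequences checked — none match.

impossible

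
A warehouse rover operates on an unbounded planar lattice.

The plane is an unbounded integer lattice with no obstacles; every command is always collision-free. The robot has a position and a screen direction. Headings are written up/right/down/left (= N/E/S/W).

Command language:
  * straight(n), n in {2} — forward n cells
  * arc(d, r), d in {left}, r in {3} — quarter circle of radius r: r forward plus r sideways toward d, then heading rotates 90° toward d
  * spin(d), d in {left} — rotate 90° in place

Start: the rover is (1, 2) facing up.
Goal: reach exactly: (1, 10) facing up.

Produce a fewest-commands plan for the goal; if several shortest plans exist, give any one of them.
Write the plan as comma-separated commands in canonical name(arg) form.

from: (1, 2) facing up
[1] after straight(2): (1, 4) facing up
[2] after straight(2): (1, 6) facing up
[3] after straight(2): (1, 8) facing up
[4] after straight(2): (1, 10) facing up
nothing shorter than 4 reaches the goal.

straight(2), straight(2), straight(2), straight(2)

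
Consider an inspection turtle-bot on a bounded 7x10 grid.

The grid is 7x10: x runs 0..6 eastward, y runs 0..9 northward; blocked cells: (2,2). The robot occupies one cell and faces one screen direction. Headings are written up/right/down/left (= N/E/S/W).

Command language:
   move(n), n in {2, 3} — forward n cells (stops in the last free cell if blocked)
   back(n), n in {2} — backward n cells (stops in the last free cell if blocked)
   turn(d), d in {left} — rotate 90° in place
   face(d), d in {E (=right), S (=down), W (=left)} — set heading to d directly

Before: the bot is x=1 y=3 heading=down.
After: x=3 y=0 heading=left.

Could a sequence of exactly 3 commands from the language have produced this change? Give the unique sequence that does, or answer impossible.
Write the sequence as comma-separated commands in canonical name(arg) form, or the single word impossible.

key: cell and facing (now W) both changed — the 3 commands mix motion and turning
from: x=1 y=3 heading=down
t=1 move(3) ⇒ x=1 y=0 heading=down
t=2 face(W) ⇒ x=1 y=0 heading=left
t=3 back(2) ⇒ x=3 y=0 heading=left
uniquely the one of 343 3-step routes that fits.

move(3), face(W), back(2)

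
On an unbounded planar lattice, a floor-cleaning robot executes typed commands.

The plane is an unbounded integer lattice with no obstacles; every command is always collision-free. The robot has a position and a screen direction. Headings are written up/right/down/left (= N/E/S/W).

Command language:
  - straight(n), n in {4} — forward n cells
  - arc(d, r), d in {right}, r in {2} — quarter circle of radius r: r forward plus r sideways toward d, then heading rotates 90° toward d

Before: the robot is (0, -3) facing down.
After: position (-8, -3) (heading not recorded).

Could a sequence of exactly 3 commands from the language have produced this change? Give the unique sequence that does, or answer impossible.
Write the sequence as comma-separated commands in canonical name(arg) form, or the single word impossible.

begin: (0, -3) facing down
step 1 (arc(right, 2)): (-2, -5) facing left
step 2 (straight(4)): (-6, -5) facing left
step 3 (arc(right, 2)): (-8, -3) facing up
uniquely the one of 8 3-step routes that fits.

arc(right, 2), straight(4), arc(right, 2)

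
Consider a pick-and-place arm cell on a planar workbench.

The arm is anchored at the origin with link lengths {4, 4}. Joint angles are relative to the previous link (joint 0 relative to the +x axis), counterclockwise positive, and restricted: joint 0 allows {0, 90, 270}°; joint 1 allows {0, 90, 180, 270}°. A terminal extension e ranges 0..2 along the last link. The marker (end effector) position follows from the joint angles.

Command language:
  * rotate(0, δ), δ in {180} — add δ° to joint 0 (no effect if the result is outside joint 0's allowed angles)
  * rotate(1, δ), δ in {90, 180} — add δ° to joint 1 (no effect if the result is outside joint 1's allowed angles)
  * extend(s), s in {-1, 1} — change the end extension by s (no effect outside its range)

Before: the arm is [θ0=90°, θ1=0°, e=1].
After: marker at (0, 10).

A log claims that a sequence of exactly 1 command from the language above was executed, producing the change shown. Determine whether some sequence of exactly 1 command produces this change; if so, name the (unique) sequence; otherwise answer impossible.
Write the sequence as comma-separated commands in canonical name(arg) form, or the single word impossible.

extend(1)

begin: [θ0=90°, θ1=0°, e=1]
1. extend(1) → [θ0=90°, θ1=0°, e=2]
all 5 alternatives checked — unique.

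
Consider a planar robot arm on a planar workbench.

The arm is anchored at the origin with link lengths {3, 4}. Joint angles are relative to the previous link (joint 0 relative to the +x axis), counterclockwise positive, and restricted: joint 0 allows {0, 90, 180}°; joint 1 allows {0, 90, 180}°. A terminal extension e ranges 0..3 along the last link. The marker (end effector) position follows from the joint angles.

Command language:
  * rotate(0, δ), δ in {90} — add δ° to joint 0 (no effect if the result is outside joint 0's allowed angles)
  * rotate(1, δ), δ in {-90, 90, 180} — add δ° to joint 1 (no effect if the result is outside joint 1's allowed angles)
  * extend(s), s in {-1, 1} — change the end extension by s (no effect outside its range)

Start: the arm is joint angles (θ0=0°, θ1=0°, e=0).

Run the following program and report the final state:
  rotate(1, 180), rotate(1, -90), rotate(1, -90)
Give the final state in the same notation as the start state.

joint angles (θ0=0°, θ1=0°, e=0)

t0: joint angles (θ0=0°, θ1=0°, e=0)
1. rotate(1, 180) → joint angles (θ0=0°, θ1=180°, e=0)
2. rotate(1, -90) → joint angles (θ0=0°, θ1=90°, e=0)
3. rotate(1, -90) → joint angles (θ0=0°, θ1=0°, e=0)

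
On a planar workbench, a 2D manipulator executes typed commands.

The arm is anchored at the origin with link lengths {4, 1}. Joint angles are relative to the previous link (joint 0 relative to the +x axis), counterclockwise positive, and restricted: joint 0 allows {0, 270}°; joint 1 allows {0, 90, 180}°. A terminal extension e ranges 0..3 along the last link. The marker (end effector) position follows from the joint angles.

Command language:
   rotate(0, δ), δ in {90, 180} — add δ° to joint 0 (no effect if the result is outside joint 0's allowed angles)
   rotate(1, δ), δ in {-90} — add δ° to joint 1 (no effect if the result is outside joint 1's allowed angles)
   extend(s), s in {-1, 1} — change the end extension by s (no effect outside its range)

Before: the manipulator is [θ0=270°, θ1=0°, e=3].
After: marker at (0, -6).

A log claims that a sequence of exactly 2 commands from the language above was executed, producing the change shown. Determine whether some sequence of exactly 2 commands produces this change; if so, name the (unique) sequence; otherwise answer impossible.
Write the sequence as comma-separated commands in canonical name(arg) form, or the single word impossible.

extend(-1), extend(-1)

begin: [θ0=270°, θ1=0°, e=3]
[1] after extend(-1): [θ0=270°, θ1=0°, e=2]
[2] after extend(-1): [θ0=270°, θ1=0°, e=1]
no other 2-command option fits: unique.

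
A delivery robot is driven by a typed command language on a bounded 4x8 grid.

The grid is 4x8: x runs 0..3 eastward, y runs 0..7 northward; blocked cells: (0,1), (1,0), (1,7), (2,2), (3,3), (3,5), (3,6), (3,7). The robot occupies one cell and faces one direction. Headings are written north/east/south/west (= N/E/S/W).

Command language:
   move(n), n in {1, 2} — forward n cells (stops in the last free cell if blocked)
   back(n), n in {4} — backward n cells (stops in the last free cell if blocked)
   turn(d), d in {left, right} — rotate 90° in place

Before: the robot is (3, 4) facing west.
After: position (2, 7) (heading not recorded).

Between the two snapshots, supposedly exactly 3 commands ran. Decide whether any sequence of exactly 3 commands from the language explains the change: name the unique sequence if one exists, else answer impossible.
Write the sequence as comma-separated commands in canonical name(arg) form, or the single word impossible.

move(1), turn(left), back(4)

key: order matters: swapping move(1) and back(4) lands elsewhere
begin: (3, 4) facing west
step 1 (move(1)): (2, 4) facing west
step 2 (turn(left)): (2, 4) facing south
step 3 (back(4)): (2, 7) facing south
uniquely the one of 125 3-step routes that fits.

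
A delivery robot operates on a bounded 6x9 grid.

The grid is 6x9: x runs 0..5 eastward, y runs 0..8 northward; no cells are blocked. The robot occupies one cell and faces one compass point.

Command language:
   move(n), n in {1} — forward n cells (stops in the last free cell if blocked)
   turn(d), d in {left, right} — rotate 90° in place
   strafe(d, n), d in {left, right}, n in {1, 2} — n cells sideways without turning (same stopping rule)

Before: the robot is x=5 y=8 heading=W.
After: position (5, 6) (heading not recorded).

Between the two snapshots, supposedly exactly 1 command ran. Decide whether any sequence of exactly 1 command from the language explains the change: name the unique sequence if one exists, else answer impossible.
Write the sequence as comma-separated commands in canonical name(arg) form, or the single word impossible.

from: x=5 y=8 heading=W
step 1 (strafe(left, 2)): x=5 y=6 heading=W
no other 1-command option fits: unique.

strafe(left, 2)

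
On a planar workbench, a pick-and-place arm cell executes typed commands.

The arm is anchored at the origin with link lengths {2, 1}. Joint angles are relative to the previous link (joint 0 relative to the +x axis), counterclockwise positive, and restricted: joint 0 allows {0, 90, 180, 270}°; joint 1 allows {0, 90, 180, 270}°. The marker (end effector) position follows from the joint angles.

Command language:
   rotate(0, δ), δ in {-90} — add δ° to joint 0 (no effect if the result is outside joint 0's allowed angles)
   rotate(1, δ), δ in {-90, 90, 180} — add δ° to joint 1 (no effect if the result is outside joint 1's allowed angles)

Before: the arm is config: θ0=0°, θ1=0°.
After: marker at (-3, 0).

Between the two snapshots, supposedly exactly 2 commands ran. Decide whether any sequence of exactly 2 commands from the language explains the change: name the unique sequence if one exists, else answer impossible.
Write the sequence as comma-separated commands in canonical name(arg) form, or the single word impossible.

rotate(0, -90), rotate(0, -90)

from: config: θ0=0°, θ1=0°
t=1 rotate(0, -90) ⇒ config: θ0=270°, θ1=0°
t=2 rotate(0, -90) ⇒ config: θ0=180°, θ1=0°
no other 2-command option fits: unique.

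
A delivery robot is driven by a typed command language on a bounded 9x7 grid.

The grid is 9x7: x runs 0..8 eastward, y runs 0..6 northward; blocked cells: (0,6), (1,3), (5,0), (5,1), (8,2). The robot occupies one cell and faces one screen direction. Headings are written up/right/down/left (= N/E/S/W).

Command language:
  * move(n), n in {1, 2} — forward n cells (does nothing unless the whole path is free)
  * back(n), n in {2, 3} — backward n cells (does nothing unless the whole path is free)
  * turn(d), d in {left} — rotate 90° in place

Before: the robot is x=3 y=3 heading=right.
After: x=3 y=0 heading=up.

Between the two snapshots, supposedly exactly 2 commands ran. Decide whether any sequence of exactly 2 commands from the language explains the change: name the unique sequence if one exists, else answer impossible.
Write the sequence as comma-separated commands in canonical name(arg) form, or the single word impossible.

key: cell and facing (now N) both changed — the 2 commands mix motion and turning
start: x=3 y=3 heading=right
t=1 turn(left) ⇒ x=3 y=3 heading=up
t=2 back(3) ⇒ x=3 y=0 heading=up
uniquely the one of 25 2-step routes that fits.

turn(left), back(3)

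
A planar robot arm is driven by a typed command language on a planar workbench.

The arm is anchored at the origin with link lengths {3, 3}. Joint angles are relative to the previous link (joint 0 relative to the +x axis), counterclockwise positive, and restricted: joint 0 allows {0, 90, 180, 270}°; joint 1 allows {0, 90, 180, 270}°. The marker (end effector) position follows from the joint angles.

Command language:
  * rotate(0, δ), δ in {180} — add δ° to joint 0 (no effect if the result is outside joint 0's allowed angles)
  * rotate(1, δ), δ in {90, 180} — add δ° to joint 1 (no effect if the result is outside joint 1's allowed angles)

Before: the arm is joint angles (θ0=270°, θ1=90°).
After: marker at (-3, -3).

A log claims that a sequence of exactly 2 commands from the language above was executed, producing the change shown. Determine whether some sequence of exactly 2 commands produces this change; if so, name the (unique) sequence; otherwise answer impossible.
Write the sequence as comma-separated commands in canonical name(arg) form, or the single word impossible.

begin: joint angles (θ0=270°, θ1=90°)
t=1 rotate(1, 90) ⇒ joint angles (θ0=270°, θ1=180°)
t=2 rotate(1, 90) ⇒ joint angles (θ0=270°, θ1=270°)
all 9 alternatives checked — unique.

rotate(1, 90), rotate(1, 90)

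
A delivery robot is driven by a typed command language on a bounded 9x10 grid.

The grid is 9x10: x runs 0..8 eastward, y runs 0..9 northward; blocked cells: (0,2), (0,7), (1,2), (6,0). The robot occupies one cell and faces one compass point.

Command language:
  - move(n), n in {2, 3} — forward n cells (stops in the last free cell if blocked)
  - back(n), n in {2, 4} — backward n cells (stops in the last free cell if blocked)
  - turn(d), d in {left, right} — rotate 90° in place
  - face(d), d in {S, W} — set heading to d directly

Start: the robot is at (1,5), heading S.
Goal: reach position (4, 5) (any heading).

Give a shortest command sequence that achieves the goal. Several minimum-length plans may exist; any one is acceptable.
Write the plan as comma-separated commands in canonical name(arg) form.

turn(left), move(3)

initial: at (1,5), heading S
1. turn(left) → at (1,5), heading E
2. move(3) → at (4,5), heading E
shorter routes all fall short; 2 is best.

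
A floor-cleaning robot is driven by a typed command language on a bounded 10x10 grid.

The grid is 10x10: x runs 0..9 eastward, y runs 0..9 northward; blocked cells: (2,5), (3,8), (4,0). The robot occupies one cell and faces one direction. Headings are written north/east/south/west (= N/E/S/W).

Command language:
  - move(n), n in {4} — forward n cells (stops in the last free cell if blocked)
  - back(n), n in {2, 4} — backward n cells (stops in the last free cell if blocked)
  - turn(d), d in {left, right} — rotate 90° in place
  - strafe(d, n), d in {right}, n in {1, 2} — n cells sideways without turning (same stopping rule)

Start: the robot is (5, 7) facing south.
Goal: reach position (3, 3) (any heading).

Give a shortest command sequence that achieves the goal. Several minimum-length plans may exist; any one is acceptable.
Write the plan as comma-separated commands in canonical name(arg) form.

strafe(right, 2), move(4)

initial: (5, 7) facing south
1. strafe(right, 2) → (3, 7) facing south
2. move(4) → (3, 3) facing south
no 1-step plan works, so 2 is optimal.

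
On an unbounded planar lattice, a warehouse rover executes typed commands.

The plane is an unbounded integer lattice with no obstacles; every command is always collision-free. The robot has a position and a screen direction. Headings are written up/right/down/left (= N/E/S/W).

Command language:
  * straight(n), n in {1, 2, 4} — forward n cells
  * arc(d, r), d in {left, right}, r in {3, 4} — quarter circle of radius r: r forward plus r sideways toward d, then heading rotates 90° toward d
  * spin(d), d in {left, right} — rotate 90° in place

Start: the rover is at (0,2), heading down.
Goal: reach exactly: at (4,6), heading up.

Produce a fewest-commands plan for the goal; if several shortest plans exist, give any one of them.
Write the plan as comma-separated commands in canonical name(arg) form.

spin(left), arc(left, 4)

start: at (0,2), heading down
[1] after spin(left): at (0,2), heading right
[2] after arc(left, 4): at (4,6), heading up
nothing shorter than 2 reaches the goal.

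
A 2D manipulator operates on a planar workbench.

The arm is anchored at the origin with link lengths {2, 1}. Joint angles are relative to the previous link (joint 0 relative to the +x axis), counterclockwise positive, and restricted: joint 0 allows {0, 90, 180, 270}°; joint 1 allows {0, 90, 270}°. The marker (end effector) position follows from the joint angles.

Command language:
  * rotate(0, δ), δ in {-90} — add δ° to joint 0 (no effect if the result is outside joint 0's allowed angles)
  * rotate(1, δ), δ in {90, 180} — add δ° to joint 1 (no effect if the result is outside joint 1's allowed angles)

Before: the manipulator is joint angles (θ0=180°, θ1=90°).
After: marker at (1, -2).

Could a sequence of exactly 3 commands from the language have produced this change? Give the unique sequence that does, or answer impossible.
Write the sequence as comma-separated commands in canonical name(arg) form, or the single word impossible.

initial: joint angles (θ0=180°, θ1=90°)
t=1 rotate(0, -90) ⇒ joint angles (θ0=90°, θ1=90°)
t=2 rotate(0, -90) ⇒ joint angles (θ0=0°, θ1=90°)
t=3 rotate(0, -90) ⇒ joint angles (θ0=270°, θ1=90°)
all 27 alternatives checked — unique.

rotate(0, -90), rotate(0, -90), rotate(0, -90)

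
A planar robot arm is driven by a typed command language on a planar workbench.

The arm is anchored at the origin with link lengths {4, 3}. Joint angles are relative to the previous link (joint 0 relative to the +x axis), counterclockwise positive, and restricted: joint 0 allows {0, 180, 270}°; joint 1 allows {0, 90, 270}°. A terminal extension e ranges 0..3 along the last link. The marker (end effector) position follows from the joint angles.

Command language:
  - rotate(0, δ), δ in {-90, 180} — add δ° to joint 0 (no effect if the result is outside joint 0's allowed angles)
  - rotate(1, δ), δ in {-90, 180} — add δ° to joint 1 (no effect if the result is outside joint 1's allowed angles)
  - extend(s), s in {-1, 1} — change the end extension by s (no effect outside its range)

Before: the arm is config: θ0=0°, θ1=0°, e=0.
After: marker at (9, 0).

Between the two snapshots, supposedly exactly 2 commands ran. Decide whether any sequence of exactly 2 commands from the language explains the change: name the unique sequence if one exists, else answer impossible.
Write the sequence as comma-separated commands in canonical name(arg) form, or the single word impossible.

initial: config: θ0=0°, θ1=0°, e=0
t=1 extend(1) ⇒ config: θ0=0°, θ1=0°, e=1
t=2 extend(1) ⇒ config: θ0=0°, θ1=0°, e=2
no other 2-command option fits: unique.

extend(1), extend(1)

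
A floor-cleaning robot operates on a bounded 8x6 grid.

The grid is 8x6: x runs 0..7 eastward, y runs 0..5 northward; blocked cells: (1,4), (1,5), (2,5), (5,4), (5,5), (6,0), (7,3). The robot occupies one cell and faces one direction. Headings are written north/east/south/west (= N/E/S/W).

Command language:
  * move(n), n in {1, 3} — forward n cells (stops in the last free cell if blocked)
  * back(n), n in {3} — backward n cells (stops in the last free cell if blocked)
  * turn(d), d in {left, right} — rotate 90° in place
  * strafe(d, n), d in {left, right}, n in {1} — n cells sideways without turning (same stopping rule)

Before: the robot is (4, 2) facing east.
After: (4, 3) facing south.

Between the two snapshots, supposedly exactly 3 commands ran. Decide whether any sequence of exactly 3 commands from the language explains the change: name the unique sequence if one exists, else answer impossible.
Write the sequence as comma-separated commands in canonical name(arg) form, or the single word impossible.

key: position moved to (4,3) AND the heading swung to S — translation plus rotation needed
begin: (4, 2) facing east
step 1 (turn(right)): (4, 2) facing south
step 2 (move(3)): (4, 0) facing south
step 3 (back(3)): (4, 3) facing south
no other 3-command option fits: unique.

turn(right), move(3), back(3)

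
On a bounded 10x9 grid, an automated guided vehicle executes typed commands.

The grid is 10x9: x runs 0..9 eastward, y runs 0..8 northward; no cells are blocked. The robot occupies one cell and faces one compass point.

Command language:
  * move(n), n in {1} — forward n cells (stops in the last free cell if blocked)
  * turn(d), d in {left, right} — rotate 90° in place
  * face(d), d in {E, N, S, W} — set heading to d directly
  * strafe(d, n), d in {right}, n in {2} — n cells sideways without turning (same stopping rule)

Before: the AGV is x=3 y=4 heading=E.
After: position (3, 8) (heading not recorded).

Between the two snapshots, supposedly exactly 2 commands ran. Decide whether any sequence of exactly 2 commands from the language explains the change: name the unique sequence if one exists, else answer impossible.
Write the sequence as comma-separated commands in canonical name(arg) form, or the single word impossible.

impossible

all 64 sequences checked — none match.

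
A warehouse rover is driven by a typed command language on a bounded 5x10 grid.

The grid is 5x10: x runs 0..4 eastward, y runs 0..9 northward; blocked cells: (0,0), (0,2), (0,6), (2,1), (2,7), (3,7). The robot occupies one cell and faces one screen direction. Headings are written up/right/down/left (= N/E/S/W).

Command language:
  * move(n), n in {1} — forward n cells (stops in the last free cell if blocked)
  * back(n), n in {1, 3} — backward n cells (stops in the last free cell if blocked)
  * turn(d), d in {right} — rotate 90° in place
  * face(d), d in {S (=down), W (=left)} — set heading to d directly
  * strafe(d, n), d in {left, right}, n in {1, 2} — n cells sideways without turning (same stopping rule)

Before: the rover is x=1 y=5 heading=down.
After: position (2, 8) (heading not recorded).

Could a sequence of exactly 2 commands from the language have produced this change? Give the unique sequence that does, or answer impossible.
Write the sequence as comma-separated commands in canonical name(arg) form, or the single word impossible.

back(3), strafe(left, 1)

key: order matters: swapping back(3) and strafe(left, 1) lands elsewhere
t0: x=1 y=5 heading=down
step 1 (back(3)): x=1 y=8 heading=down
step 2 (strafe(left, 1)): x=2 y=8 heading=down
all 100 alternatives checked — unique.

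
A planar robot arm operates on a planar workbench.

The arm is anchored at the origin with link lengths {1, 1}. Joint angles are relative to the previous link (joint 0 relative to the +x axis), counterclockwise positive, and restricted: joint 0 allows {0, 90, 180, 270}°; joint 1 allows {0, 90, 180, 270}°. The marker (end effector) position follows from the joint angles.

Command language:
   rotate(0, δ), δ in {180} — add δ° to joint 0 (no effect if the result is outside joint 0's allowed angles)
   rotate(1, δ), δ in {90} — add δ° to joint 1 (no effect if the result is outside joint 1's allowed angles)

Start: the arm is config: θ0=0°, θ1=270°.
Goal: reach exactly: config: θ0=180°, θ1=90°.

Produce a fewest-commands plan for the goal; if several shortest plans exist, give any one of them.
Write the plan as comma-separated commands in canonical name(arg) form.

rotate(1, 90), rotate(1, 90), rotate(0, 180)

begin: config: θ0=0°, θ1=270°
1. rotate(1, 90) → config: θ0=0°, θ1=0°
2. rotate(1, 90) → config: θ0=0°, θ1=90°
3. rotate(0, 180) → config: θ0=180°, θ1=90°
minimal: 3 command(s), checked below 3.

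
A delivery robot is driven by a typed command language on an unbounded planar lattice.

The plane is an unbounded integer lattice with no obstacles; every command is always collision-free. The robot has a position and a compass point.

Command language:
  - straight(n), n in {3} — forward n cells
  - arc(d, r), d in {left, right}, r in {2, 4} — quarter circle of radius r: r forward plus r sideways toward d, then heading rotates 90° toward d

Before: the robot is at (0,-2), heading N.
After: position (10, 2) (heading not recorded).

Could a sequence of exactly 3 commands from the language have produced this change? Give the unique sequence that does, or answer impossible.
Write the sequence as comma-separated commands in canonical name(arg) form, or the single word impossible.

key: order matters: swapping arc(right, 4) and straight(3) lands elsewhere
start: at (0,-2), heading N
t=1 arc(right, 4) ⇒ at (4,2), heading E
t=2 straight(3) ⇒ at (7,2), heading E
t=3 straight(3) ⇒ at (10,2), heading E
all 125 alternatives checked — unique.

arc(right, 4), straight(3), straight(3)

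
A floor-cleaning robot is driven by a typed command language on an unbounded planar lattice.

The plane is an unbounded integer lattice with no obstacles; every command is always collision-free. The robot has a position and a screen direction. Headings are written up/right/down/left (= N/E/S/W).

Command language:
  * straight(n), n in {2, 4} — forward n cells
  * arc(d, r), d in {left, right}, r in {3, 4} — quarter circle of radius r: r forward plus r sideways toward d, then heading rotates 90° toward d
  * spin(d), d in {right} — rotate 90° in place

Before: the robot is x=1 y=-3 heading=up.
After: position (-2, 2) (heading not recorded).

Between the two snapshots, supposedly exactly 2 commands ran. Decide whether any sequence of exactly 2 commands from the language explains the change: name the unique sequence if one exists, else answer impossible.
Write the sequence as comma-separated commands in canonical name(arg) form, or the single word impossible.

straight(2), arc(left, 3)

key: running arc(left, 3) before straight(2) would end elsewhere — order is forced
start: x=1 y=-3 heading=up
t=1 straight(2) ⇒ x=1 y=-1 heading=up
t=2 arc(left, 3) ⇒ x=-2 y=2 heading=left
uniquely the one of 49 2-step routes that fits.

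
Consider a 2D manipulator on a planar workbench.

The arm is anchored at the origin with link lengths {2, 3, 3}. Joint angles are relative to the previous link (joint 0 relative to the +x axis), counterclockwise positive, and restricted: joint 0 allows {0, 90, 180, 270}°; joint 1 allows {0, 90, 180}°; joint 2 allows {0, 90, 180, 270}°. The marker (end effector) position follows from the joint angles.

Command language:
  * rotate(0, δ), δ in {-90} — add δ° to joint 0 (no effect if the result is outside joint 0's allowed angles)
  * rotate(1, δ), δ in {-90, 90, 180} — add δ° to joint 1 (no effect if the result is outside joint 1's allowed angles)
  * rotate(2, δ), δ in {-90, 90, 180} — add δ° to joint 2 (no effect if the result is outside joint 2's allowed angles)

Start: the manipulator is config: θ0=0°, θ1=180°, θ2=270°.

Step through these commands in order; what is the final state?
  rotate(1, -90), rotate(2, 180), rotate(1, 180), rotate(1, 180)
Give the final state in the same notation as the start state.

begin: config: θ0=0°, θ1=180°, θ2=270°
step 1 (rotate(1, -90)): config: θ0=0°, θ1=90°, θ2=270°
step 2 (rotate(2, 180)): config: θ0=0°, θ1=90°, θ2=90°
step 3 (rotate(1, 180)): config: θ0=0°, θ1=90°, θ2=90°
step 4 (rotate(1, 180)): config: θ0=0°, θ1=90°, θ2=90°

config: θ0=0°, θ1=90°, θ2=90°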